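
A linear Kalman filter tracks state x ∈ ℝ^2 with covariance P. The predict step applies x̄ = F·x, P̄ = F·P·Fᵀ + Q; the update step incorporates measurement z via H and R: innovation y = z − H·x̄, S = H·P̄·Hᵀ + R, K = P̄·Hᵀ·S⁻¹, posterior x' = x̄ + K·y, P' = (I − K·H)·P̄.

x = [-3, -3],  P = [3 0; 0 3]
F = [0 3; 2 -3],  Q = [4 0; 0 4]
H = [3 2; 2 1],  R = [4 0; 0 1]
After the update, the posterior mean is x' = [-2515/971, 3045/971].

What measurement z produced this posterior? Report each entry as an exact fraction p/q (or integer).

z = [-1, -2]

x̄ = F·x = [-9, 3]
P̄ = F·P·Fᵀ + Q = [31 -27; -27 43]
S = H·P̄·Hᵀ + R = [131 83; 83 60]
K = P̄·Hᵀ·S⁻¹ = [-565/971 1348/971; 1213/971 -1856/971]
x' − x̄ = [6224/971, 132/971] = K·y
y = (KᵀK)⁻¹·Kᵀ·(x' − x̄) = [20, 13]
z = y + H·x̄ = [20, 13] + [-21, -15] = [-1, -2]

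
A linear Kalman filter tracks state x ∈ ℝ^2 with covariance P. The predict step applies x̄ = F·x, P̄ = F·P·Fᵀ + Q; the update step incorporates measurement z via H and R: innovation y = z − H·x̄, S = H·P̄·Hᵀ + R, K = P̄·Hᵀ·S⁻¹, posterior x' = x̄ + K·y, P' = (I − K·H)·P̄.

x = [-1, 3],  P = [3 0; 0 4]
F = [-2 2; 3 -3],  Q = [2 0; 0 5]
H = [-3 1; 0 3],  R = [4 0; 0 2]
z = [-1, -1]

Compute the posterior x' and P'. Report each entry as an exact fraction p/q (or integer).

x' = [299/1083, -1118/3249]
P' = [149/361 55/1083; 55/1083 689/3249]

x̄ = F·x = [8, -12]
P̄ = F·P·Fᵀ + Q = [30 -42; -42 68]
y = z − H·x̄ = [35, 35]
S = H·P̄·Hᵀ + R = [594 582; 582 614]
K = P̄·Hᵀ·S⁻¹ = [-643/2166 55/722; 97/6498 689/2166]
x' = x̄ + K·y = [299/1083, -1118/3249]
P' = (I − K·H)·P̄ = [149/361 55/1083; 55/1083 689/3249]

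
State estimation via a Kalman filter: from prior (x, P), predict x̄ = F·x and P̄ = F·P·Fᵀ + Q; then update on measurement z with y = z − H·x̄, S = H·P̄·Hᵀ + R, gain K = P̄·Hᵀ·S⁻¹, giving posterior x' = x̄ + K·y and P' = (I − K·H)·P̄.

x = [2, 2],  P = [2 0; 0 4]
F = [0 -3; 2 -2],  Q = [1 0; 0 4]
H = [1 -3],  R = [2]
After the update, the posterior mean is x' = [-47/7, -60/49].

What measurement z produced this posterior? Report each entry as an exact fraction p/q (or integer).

z = [-3]

x̄ = F·x = [-6, 0]
P̄ = F·P·Fᵀ + Q = [37 24; 24 28]
S = H·P̄·Hᵀ + R = [147]
K = P̄·Hᵀ·S⁻¹ = [-5/21; -20/49]
x' − x̄ = [-5/7, -60/49] = K·y
y = (KᵀK)⁻¹·Kᵀ·(x' − x̄) = [3]
z = y + H·x̄ = [3] + [-6] = [-3]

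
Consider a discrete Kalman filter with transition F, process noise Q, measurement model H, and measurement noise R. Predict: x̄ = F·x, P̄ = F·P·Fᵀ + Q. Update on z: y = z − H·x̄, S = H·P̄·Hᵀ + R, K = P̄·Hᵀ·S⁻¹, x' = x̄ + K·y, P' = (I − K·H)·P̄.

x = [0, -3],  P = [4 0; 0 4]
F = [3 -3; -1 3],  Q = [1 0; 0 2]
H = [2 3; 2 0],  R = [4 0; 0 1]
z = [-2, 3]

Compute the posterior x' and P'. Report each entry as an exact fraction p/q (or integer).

x' = [21898/14349, -8524/4783]
P' = [3575/14349 -794/4783; -794/4783 2568/4783]

x̄ = F·x = [9, -9]
P̄ = F·P·Fᵀ + Q = [73 -48; -48 42]
y = z − H·x̄ = [7, -15]
S = H·P̄·Hᵀ + R = [98 4; 4 293]
K = P̄·Hᵀ·S⁻¹ = [1/14349 7150/14349; 1529/4783 -1588/4783]
x' = x̄ + K·y = [21898/14349, -8524/4783]
P' = (I − K·H)·P̄ = [3575/14349 -794/4783; -794/4783 2568/4783]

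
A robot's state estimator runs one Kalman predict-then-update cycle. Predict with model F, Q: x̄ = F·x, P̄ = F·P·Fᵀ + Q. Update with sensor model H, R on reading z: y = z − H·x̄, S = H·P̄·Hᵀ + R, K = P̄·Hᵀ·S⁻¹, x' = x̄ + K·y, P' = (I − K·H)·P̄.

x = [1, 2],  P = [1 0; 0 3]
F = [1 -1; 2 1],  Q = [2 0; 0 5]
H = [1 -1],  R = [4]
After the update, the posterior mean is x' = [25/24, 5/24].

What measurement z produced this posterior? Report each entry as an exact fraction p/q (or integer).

x̄ = F·x = [-1, 4]
P̄ = F·P·Fᵀ + Q = [6 -1; -1 12]
S = H·P̄·Hᵀ + R = [24]
K = P̄·Hᵀ·S⁻¹ = [7/24; -13/24]
x' − x̄ = [49/24, -91/24] = K·y
y = (KᵀK)⁻¹·Kᵀ·(x' − x̄) = [7]
z = y + H·x̄ = [7] + [-5] = [2]

z = [2]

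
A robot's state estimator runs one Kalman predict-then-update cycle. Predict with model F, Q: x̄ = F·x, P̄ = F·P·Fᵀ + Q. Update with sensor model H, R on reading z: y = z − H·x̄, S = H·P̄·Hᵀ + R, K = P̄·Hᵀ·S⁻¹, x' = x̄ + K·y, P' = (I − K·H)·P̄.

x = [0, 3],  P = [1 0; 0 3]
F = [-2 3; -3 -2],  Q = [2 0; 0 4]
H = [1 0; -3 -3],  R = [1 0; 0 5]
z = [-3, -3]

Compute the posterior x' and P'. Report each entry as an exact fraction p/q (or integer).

x' = [-16461/6605, 22146/6605]
P' = [6294/6605 -6189/6605; -6189/6605 9659/6605]

x̄ = F·x = [9, -6]
P̄ = F·P·Fᵀ + Q = [33 -12; -12 25]
y = z − H·x̄ = [-12, 6]
S = H·P̄·Hᵀ + R = [34 -63; -63 311]
K = P̄·Hᵀ·S⁻¹ = [6294/6605 -63/6605; -6189/6605 -2082/6605]
x' = x̄ + K·y = [-16461/6605, 22146/6605]
P' = (I − K·H)·P̄ = [6294/6605 -6189/6605; -6189/6605 9659/6605]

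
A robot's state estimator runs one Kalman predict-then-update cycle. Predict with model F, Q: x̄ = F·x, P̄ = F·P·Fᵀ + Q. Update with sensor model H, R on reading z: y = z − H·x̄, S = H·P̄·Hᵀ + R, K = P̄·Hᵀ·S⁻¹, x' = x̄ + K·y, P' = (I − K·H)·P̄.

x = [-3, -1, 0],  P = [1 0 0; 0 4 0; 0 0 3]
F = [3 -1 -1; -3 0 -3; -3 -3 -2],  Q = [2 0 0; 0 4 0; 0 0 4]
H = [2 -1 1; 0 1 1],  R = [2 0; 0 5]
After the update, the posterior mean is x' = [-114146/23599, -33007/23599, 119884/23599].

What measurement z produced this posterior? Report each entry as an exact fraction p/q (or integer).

x̄ = F·x = [-8, 9, 12]
P̄ = F·P·Fᵀ + Q = [18 0 9; 0 40 27; 9 27 61]
S = H·P̄·Hᵀ + R = [157 39; 39 160]
K = P̄·Hᵀ·S⁻¹ = [6849/23599 -342/23599; -4693/23599 11026/23599; 4888/23599 11788/23599]
x' − x̄ = [74646/23599, -245398/23599, -163304/23599] = K·y
y = (KᵀK)⁻¹·Kᵀ·(x' − x̄) = [10, -18]
z = y + H·x̄ = [10, -18] + [-13, 21] = [-3, 3]

z = [-3, 3]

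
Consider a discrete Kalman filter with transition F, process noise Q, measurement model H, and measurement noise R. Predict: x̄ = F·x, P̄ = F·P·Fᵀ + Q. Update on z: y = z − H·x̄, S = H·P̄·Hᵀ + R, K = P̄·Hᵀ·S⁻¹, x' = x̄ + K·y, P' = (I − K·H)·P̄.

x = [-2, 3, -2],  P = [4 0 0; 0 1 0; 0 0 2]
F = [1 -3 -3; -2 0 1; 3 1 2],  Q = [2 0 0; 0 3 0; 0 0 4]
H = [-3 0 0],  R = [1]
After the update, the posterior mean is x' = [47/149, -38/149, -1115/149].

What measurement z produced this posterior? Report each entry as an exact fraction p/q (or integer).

z = [-1]

x̄ = F·x = [-5, 2, -7]
P̄ = F·P·Fᵀ + Q = [33 -14 -3; -14 21 -20; -3 -20 49]
S = H·P̄·Hᵀ + R = [298]
K = P̄·Hᵀ·S⁻¹ = [-99/298; 21/149; 9/298]
x' − x̄ = [792/149, -336/149, -72/149] = K·y
y = (KᵀK)⁻¹·Kᵀ·(x' − x̄) = [-16]
z = y + H·x̄ = [-16] + [15] = [-1]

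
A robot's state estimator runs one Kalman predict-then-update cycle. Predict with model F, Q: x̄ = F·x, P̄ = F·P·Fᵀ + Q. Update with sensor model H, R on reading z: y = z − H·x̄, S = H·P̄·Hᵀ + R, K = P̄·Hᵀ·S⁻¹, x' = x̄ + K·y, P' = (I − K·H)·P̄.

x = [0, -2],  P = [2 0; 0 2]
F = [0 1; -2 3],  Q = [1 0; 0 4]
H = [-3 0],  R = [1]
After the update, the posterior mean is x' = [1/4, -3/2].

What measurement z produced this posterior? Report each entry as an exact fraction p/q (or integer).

z = [-1]

x̄ = F·x = [-2, -6]
P̄ = F·P·Fᵀ + Q = [3 6; 6 30]
S = H·P̄·Hᵀ + R = [28]
K = P̄·Hᵀ·S⁻¹ = [-9/28; -9/14]
x' − x̄ = [9/4, 9/2] = K·y
y = (KᵀK)⁻¹·Kᵀ·(x' − x̄) = [-7]
z = y + H·x̄ = [-7] + [6] = [-1]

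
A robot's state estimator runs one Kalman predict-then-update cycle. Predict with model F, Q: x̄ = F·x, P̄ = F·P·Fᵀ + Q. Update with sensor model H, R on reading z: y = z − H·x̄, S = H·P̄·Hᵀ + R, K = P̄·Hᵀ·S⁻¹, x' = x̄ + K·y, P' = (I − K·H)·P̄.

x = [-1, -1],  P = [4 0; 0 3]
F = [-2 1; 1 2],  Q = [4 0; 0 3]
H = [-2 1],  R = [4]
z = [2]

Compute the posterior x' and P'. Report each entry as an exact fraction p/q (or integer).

x̄ = F·x = [1, -3]
P̄ = F·P·Fᵀ + Q = [23 -2; -2 19]
y = z − H·x̄ = [7]
S = H·P̄·Hᵀ + R = [123]
K = P̄·Hᵀ·S⁻¹ = [-16/41; 23/123]
x' = x̄ + K·y = [-71/41, -208/123]
P' = (I − K·H)·P̄ = [175/41 286/41; 286/41 1808/123]

x' = [-71/41, -208/123]
P' = [175/41 286/41; 286/41 1808/123]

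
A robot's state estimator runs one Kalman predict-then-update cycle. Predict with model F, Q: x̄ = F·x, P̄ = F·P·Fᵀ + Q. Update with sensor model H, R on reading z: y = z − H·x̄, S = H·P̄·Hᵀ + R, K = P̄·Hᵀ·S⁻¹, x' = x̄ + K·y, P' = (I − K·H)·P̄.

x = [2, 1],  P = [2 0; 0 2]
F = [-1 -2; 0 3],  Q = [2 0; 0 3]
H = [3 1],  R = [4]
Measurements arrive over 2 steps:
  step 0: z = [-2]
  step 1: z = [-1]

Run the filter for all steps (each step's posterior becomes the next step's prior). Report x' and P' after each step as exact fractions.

step 0: x' = [-76/61, 78/61], P' = [156/61 -372/61; -372/61 1056/61]
step 1: x' = [-10970/5737, 27393/5737], P' = [43994/5737 -116694/5737; -116694/5737 326190/5737]

step 0: x̄ = F·x = [-4, 3]
step 0: P̄ = F·P·Fᵀ + Q = [12 -12; -12 21]
step 0: y = z − H·x̄ = [7]
step 0: S = H·P̄·Hᵀ + R = [61]
step 0: K = P̄·Hᵀ·S⁻¹ = [24/61; -15/61]
step 0: x' = x̄ + K·y = [-76/61, 78/61]
step 0: P' = (I − K·H)·P̄ = [156/61 -372/61; -372/61 1056/61]
step 1: x̄ = F·x = [-80/61, 234/61]
step 1: P̄ = F·P·Fᵀ + Q = [3014/61 -5220/61; -5220/61 9687/61]
step 1: y = z − H·x̄ = [-55/61]
step 1: S = H·P̄·Hᵀ + R = [5737/61]
step 1: K = P̄·Hᵀ·S⁻¹ = [3822/5737; -5973/5737]
step 1: x' = x̄ + K·y = [-10970/5737, 27393/5737]
step 1: P' = (I − K·H)·P̄ = [43994/5737 -116694/5737; -116694/5737 326190/5737]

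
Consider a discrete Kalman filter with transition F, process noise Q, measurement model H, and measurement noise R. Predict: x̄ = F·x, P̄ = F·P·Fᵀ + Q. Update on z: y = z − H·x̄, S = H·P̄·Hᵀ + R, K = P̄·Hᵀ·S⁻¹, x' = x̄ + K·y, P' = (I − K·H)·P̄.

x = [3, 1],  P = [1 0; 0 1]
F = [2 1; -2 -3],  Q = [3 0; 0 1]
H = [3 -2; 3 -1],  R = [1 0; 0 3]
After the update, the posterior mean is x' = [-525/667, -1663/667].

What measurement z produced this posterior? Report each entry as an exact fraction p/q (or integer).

x̄ = F·x = [7, -9]
P̄ = F·P·Fᵀ + Q = [8 -7; -7 14]
S = H·P̄·Hᵀ + R = [213 163; 163 131]
K = P̄·Hᵀ·S⁻¹ = [-75/1334 409/1334; -357/667 266/667]
x' − x̄ = [-5194/667, 4340/667] = K·y
y = (KᵀK)⁻¹·Kᵀ·(x' − x̄) = [-36, -32]
z = y + H·x̄ = [-36, -32] + [39, 30] = [3, -2]

z = [3, -2]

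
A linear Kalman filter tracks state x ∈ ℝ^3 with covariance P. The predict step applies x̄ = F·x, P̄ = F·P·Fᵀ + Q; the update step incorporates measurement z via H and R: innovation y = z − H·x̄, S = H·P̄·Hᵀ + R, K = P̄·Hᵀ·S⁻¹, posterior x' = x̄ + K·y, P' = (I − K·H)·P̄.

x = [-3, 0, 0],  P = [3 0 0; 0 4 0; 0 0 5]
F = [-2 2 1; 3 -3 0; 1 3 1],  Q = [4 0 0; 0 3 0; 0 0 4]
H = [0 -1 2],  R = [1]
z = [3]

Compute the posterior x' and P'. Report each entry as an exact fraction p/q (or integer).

x' = [6, -9, -3]
P' = [5835/367 -4854/367 -2383/367; -4854/367 9822/367 4851/367; -2383/367 4851/367 2487/367]

x̄ = F·x = [6, -9, -3]
P̄ = F·P·Fᵀ + Q = [37 -42 23; -42 66 -27; 23 -27 48]
y = z − H·x̄ = [0]
S = H·P̄·Hᵀ + R = [367]
K = P̄·Hᵀ·S⁻¹ = [88/367; -120/367; 123/367]
x' = x̄ + K·y = [6, -9, -3]
P' = (I − K·H)·P̄ = [5835/367 -4854/367 -2383/367; -4854/367 9822/367 4851/367; -2383/367 4851/367 2487/367]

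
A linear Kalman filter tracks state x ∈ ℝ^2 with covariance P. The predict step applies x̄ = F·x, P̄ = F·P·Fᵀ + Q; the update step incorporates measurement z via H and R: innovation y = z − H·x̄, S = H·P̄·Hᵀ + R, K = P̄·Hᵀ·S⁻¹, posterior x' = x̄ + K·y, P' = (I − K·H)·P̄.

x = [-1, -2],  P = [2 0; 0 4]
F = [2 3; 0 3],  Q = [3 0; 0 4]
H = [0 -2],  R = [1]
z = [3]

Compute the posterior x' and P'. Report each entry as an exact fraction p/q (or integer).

x̄ = F·x = [-8, -6]
P̄ = F·P·Fᵀ + Q = [47 36; 36 40]
y = z − H·x̄ = [-9]
S = H·P̄·Hᵀ + R = [161]
K = P̄·Hᵀ·S⁻¹ = [-72/161; -80/161]
x' = x̄ + K·y = [-640/161, -246/161]
P' = (I − K·H)·P̄ = [2383/161 36/161; 36/161 40/161]

x' = [-640/161, -246/161]
P' = [2383/161 36/161; 36/161 40/161]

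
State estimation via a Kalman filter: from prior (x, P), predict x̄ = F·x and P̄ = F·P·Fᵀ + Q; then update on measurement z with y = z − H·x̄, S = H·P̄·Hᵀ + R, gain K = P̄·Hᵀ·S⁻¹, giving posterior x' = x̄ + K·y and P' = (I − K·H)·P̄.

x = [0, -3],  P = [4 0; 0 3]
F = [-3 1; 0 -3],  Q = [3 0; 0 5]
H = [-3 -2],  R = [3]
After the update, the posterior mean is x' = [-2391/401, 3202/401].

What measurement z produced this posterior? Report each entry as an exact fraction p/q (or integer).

z = [2]

x̄ = F·x = [-3, 9]
P̄ = F·P·Fᵀ + Q = [42 -9; -9 32]
S = H·P̄·Hᵀ + R = [401]
K = P̄·Hᵀ·S⁻¹ = [-108/401; -37/401]
x' − x̄ = [-1188/401, -407/401] = K·y
y = (KᵀK)⁻¹·Kᵀ·(x' − x̄) = [11]
z = y + H·x̄ = [11] + [-9] = [2]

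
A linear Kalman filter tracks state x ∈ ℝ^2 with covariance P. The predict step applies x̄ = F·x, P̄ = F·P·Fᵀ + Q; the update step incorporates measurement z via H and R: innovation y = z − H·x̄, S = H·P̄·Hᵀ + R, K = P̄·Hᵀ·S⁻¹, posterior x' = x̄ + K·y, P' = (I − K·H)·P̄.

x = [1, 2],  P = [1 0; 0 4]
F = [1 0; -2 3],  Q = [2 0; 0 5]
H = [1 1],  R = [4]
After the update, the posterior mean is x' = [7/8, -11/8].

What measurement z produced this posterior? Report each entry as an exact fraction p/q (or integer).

x̄ = F·x = [1, 4]
P̄ = F·P·Fᵀ + Q = [3 -2; -2 45]
S = H·P̄·Hᵀ + R = [48]
K = P̄·Hᵀ·S⁻¹ = [1/48; 43/48]
x' − x̄ = [-1/8, -43/8] = K·y
y = (KᵀK)⁻¹·Kᵀ·(x' − x̄) = [-6]
z = y + H·x̄ = [-6] + [5] = [-1]

z = [-1]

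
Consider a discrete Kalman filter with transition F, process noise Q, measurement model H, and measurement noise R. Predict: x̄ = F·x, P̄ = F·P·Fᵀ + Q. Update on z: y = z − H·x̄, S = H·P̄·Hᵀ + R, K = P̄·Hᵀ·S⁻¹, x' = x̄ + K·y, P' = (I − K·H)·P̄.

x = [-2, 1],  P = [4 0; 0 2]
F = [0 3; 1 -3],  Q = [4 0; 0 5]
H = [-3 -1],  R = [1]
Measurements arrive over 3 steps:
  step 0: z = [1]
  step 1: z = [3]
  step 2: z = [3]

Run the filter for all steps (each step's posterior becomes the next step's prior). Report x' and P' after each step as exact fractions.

step 0: x̄ = F·x = [3, -5]
step 0: P̄ = F·P·Fᵀ + Q = [22 -18; -18 27]
step 0: y = z − H·x̄ = [5]
step 0: S = H·P̄·Hᵀ + R = [118]
step 0: K = P̄·Hᵀ·S⁻¹ = [-24/59; 27/118]
step 0: x' = x̄ + K·y = [57/59, -455/118]
step 0: P' = (I − K·H)·P̄ = [146/59 -414/59; -414/59 2457/118]
step 1: x̄ = F·x = [-1365/118, 1479/118]
step 1: P̄ = F·P·Fᵀ + Q = [22585/118 -24597/118; -24597/118 27963/118]
step 1: y = z − H·x̄ = [-1131/59]
step 1: S = H·P̄·Hᵀ + R = [41882/59]
step 1: K = P̄·Hᵀ·S⁻¹ = [-21579/41882; 11457/20941]
step 1: x' = x̄ + K·y = [-35412/20941, 85695/41882]
step 1: P' = (I − K·H)·P̄ = [61858/20941 -349569/41882; -349569/41882 1025793/41882]
step 2: x̄ = F·x = [257085/41882, -327909/41882]
step 2: P̄ = F·P·Fᵀ + Q = [9399665/41882 -5140422/20941; -5140422/20941 11662677/41882]
step 2: y = z − H·x̄ = [284496/20941]
step 2: S = H·P̄·Hᵀ + R = [17308240/20941]
step 2: K = P̄·Hᵀ·S⁻¹ = [-17918151/34616480; 3835971/6923296]
step 2: x' = x̄ + K·y = [-966933/1081765, -65343/216353]
step 2: P' = (I − K·H)·P̄ = [206445739/69232960 -116700183/13846592; -116700183/13846592 342428607/13846592]

step 0: x' = [57/59, -455/118], P' = [146/59 -414/59; -414/59 2457/118]
step 1: x' = [-35412/20941, 85695/41882], P' = [61858/20941 -349569/41882; -349569/41882 1025793/41882]
step 2: x' = [-966933/1081765, -65343/216353], P' = [206445739/69232960 -116700183/13846592; -116700183/13846592 342428607/13846592]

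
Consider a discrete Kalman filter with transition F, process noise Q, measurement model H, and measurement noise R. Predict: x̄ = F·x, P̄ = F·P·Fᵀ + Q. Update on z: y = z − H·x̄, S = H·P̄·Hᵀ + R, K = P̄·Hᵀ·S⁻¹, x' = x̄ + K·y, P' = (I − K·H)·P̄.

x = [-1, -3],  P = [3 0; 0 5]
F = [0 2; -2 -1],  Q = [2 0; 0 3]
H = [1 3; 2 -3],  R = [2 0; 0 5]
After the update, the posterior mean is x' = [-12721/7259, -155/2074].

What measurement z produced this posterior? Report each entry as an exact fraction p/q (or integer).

z = [-2, -3]

x̄ = F·x = [-6, 5]
P̄ = F·P·Fᵀ + Q = [22 -10; -10 20]
S = H·P̄·Hᵀ + R = [144 -166; -166 393]
K = P̄·Hᵀ·S⁻¹ = [2285/7259 2332/7259; 455/2074 -115/1037]
x' − x̄ = [30833/7259, -10525/2074] = K·y
y = (KᵀK)⁻¹·Kᵀ·(x' − x̄) = [-11, 24]
z = y + H·x̄ = [-11, 24] + [9, -27] = [-2, -3]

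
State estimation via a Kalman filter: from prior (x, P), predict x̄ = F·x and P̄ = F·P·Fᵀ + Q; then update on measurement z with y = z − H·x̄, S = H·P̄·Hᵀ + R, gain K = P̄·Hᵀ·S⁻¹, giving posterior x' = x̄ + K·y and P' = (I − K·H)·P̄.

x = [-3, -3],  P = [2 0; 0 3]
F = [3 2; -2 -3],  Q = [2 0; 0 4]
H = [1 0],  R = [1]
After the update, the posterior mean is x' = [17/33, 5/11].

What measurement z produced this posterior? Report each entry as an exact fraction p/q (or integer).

z = [1]

x̄ = F·x = [-15, 15]
P̄ = F·P·Fᵀ + Q = [32 -30; -30 39]
S = H·P̄·Hᵀ + R = [33]
K = P̄·Hᵀ·S⁻¹ = [32/33; -10/11]
x' − x̄ = [512/33, -160/11] = K·y
y = (KᵀK)⁻¹·Kᵀ·(x' − x̄) = [16]
z = y + H·x̄ = [16] + [-15] = [1]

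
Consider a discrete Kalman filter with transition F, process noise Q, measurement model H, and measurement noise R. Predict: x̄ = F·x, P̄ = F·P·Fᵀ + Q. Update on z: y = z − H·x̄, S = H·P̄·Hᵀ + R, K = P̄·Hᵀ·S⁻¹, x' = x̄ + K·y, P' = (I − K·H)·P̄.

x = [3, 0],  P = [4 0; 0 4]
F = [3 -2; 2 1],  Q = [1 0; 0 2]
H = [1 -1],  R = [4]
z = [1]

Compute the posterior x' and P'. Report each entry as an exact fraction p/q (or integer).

x' = [349/47, 294/47]
P' = [1122/47 974/47; 974/47 998/47]

x̄ = F·x = [9, 6]
P̄ = F·P·Fᵀ + Q = [53 16; 16 22]
y = z − H·x̄ = [-2]
S = H·P̄·Hᵀ + R = [47]
K = P̄·Hᵀ·S⁻¹ = [37/47; -6/47]
x' = x̄ + K·y = [349/47, 294/47]
P' = (I − K·H)·P̄ = [1122/47 974/47; 974/47 998/47]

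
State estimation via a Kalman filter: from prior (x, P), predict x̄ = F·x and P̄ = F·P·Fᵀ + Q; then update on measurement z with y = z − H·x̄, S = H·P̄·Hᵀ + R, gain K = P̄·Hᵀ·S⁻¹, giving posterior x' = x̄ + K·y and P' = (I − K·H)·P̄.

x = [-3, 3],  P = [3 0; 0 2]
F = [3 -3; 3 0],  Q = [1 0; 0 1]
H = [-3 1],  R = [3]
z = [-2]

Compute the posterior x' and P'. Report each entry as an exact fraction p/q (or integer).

x' = [123/283, -56/283]
P' = [697/283 1758/283; 1758/283 5115/283]

x̄ = F·x = [-18, -9]
P̄ = F·P·Fᵀ + Q = [46 27; 27 28]
y = z − H·x̄ = [-47]
S = H·P̄·Hᵀ + R = [283]
K = P̄·Hᵀ·S⁻¹ = [-111/283; -53/283]
x' = x̄ + K·y = [123/283, -56/283]
P' = (I − K·H)·P̄ = [697/283 1758/283; 1758/283 5115/283]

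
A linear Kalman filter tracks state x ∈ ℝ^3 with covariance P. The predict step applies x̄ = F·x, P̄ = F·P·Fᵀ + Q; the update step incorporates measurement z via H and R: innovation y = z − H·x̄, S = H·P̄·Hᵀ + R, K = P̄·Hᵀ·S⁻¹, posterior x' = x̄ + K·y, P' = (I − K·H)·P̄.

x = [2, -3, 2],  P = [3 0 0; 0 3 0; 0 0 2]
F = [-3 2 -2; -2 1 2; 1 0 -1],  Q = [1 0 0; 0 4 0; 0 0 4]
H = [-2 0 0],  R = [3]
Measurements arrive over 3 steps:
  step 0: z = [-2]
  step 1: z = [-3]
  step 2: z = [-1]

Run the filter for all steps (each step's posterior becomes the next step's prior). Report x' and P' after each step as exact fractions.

step 0: x' = [48/65, 503/195, -68/39], P' = [48/65 16/65 -1/13; 16/65 4241/195 -326/39; -1/13 -326/39 331/39]
step 1: x' = [25324/16669, -113725/50007, 83234/50007], P' = [12453/16669 -280/16669 2073/16669; -280/16669 1437685/50007 -157348/16669; 2073/16669 -157348/16669 404617/50007]
step 2: x' = [4273502/9323209, -13006187/9323209, 6718534/3995661], P' = [34849518/46616045 318246/9323209 705336/6659435; 318246/9323209 269758823/9323209 -12325600/1331887; 705336/6659435 -12325600/1331887 158664562/19978305]

step 0: x̄ = F·x = [-16, -3, 0]
step 0: P̄ = F·P·Fᵀ + Q = [48 16 -5; 16 27 -10; -5 -10 9]
step 0: y = z − H·x̄ = [-34]
step 0: S = H·P̄·Hᵀ + R = [195]
step 0: K = P̄·Hᵀ·S⁻¹ = [-32/65; -32/195; 2/39]
step 0: x' = x̄ + K·y = [48/65, 503/195, -68/39]
step 0: P' = (I − K·H)·P̄ = [48/65 16/65 -1/13; 16/65 4241/195 -326/39; -1/13 -326/39 331/39]
step 1: x̄ = F·x = [418/65, -31/13, 484/195]
step 1: P̄ = F·P·Fᵀ + Q = [12453/65 -56/13 2073/65; -56/13 375/13 -132/13; 2073/65 -132/13 2609/195]
step 1: y = z − H·x̄ = [641/65]
step 1: S = H·P̄·Hᵀ + R = [50007/65]
step 1: K = P̄·Hᵀ·S⁻¹ = [-8302/16669; 560/50007; -1382/16669]
step 1: x' = x̄ + K·y = [25324/16669, -113725/50007, 83234/50007]
step 1: P' = (I − K·H)·P̄ = [12453/16669 -280/16669 2073/16669; -280/16669 1437685/50007 -157348/16669; 2073/16669 -157348/16669 404617/50007]
step 2: x̄ = F·x = [-207278/16669, -33067/16669, -7262/50007]
step 2: P̄ = F·P·Fᵀ + Q = [11616506/50007 530410/50007 1645784/50007; 530410/50007 1471049/50007 -387872/50007; 1645784/50007 -387872/50007 629566/50007]
step 2: y = z − H·x̄ = [-431225/16669]
step 2: S = H·P̄·Hᵀ + R = [46616045/50007]
step 2: K = P̄·Hᵀ·S⁻¹ = [-23233012/46616045; -212164/9323209; -470224/6659435]
step 2: x' = x̄ + K·y = [4273502/9323209, -13006187/9323209, 6718534/3995661]
step 2: P' = (I − K·H)·P̄ = [34849518/46616045 318246/9323209 705336/6659435; 318246/9323209 269758823/9323209 -12325600/1331887; 705336/6659435 -12325600/1331887 158664562/19978305]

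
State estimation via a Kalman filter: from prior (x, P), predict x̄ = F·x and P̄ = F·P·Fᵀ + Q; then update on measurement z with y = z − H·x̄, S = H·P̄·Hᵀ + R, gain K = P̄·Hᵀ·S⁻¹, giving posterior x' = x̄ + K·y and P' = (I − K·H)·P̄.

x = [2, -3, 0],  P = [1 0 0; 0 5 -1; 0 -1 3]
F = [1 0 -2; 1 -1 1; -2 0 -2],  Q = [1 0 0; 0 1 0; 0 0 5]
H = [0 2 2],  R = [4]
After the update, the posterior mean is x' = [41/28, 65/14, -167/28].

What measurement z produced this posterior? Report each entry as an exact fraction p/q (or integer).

x̄ = F·x = [2, 5, -4]
P̄ = F·P·Fᵀ + Q = [14 -7 10; -7 12 -10; 10 -10 21]
S = H·P̄·Hᵀ + R = [56]
K = P̄·Hᵀ·S⁻¹ = [3/28; 1/14; 11/28]
x' − x̄ = [-15/28, -5/14, -55/28] = K·y
y = (KᵀK)⁻¹·Kᵀ·(x' − x̄) = [-5]
z = y + H·x̄ = [-5] + [2] = [-3]

z = [-3]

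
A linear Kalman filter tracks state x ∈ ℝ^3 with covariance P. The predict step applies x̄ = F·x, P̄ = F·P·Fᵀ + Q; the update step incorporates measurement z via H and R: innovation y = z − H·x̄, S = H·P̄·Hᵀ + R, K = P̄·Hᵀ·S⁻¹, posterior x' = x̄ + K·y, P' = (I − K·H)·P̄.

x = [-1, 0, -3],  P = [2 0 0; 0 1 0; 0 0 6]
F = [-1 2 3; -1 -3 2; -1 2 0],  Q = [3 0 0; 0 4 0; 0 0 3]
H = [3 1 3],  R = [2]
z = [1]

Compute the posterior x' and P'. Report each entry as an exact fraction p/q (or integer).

x' = [-1267/965, -1504/965, 2072/965]
P' = [3674/965 1483/965 -4009/965; 1483/965 22506/965 -8903/965; -4009/965 -8903/965 7004/965]

x̄ = F·x = [-8, -5, 1]
P̄ = F·P·Fᵀ + Q = [63 32 6; 32 39 -4; 6 -4 9]
y = z − H·x̄ = [27]
S = H·P̄·Hᵀ + R = [965]
K = P̄·Hᵀ·S⁻¹ = [239/965; 123/965; 41/965]
x' = x̄ + K·y = [-1267/965, -1504/965, 2072/965]
P' = (I − K·H)·P̄ = [3674/965 1483/965 -4009/965; 1483/965 22506/965 -8903/965; -4009/965 -8903/965 7004/965]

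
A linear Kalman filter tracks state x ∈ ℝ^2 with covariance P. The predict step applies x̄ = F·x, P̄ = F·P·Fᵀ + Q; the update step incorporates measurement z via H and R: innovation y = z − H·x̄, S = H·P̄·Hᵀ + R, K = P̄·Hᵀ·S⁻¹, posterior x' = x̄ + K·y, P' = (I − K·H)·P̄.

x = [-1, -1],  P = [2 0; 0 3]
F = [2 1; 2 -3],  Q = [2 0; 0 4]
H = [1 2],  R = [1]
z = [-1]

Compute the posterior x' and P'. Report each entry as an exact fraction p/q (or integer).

x' = [-3, 1]
P' = [2037/166 -1013/166; -1013/166 545/166]

x̄ = F·x = [-3, 1]
P̄ = F·P·Fᵀ + Q = [13 -1; -1 39]
y = z − H·x̄ = [0]
S = H·P̄·Hᵀ + R = [166]
K = P̄·Hᵀ·S⁻¹ = [11/166; 77/166]
x' = x̄ + K·y = [-3, 1]
P' = (I − K·H)·P̄ = [2037/166 -1013/166; -1013/166 545/166]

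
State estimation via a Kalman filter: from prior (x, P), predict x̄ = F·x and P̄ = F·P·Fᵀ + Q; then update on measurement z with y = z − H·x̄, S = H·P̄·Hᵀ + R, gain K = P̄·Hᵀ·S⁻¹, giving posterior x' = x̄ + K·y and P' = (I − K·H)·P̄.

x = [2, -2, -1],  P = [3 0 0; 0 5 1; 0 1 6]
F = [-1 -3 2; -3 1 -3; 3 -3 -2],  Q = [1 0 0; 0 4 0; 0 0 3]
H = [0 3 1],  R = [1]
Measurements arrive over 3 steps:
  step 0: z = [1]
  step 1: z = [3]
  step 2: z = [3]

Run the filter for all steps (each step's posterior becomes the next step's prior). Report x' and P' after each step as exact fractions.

step 0: x' = [793/437, -84/19, 328/23], P' = [46753/874 -287/38 519/23; -287/38 409/38 -32; 519/23 -32 2211/23]
step 1: x' = [916112/102025, 614413/102025, -43949/2915], P' = [1726223797/7243775 760170678/7243775 -65195049/206965; 760170678/7243775 347952922/7243775 -29753426/206965; -65195049/206965 -29753426/206965 17850780/41393]
step 2: x' = [200969721743/69611473906, 343108352885/69611473906, -410047980749/34805736953], P' = [23346337219641/139222947812 10005022376905/139222947812 -7522958899761/34805736953; 10005022376905/139222947812 4534563571933/139222947812 -3394730656294/34805736953; -7522958899761/34805736953 -3394730656294/34805736953 10200419826924/34805736953]

step 0: x̄ = F·x = [2, -5, 14]
step 0: P̄ = F·P·Fᵀ + Q = [61 -31 12; -31 84 1; 12 1 111]
step 0: y = z − H·x̄ = [2]
step 0: S = H·P̄·Hᵀ + R = [874]
step 0: K = P̄·Hᵀ·S⁻¹ = [-81/874; 11/38; 3/23]
step 0: x' = x̄ + K·y = [793/437, -84/19, 328/23]
step 0: P' = (I − K·H)·P̄ = [46753/874 -287/38 519/23; -287/38 409/38 -32; 519/23 -32 2211/23]
step 1: x̄ = F·x = [17467/437, -23007/437, -4289/437]
step 1: P̄ = F·P·Fᵀ + Q = [342742/437 -405846/437 -97143/437; -405846/437 876126/437 -139522/437; -97143/437 -139522/437 195336/437]
step 1: y = z − H·x̄ = [74621/437]
step 1: S = H·P̄·Hᵀ + R = [7243775/437]
step 1: K = P̄·Hᵀ·S⁻¹ = [-1314681/7243775; 2488856/7243775; -6378/206965]
step 1: x' = x̄ + K·y = [916112/102025, 614413/102025, -43949/2915]
step 1: P' = (I − K·H)·P̄ = [1726223797/7243775 760170678/7243775 -65195049/206965; 760170678/7243775 347952922/7243775 -29753426/206965; -65195049/206965 -29753426/206965 17850780/41393]
step 2: x̄ = F·x = [-833683/14575, 2480722/102025, 361957/9275]
step 2: P̄ = F·P·Fᵀ + Q = [6220765674/1034825 -1876675688/1034825 -485172453/94075; -1876675688/1034825 4642235217/7243775 985580452/658525; -485172453/94075 985580452/658525 2944297932/658525]
step 2: y = z − H·x̄ = [-11117618/102025]
step 2: S = H·P̄·Hᵀ + R = [139222947812/7243775]
step 2: K = P̄·Hᵀ·S⁻¹ = [-76768468329/139222947812; 24768090623/139222947812; 16227858042/34805736953]
step 2: x' = x̄ + K·y = [200969721743/69611473906, 343108352885/69611473906, -410047980749/34805736953]
step 2: P' = (I − K·H)·P̄ = [23346337219641/139222947812 10005022376905/139222947812 -7522958899761/34805736953; 10005022376905/139222947812 4534563571933/139222947812 -3394730656294/34805736953; -7522958899761/34805736953 -3394730656294/34805736953 10200419826924/34805736953]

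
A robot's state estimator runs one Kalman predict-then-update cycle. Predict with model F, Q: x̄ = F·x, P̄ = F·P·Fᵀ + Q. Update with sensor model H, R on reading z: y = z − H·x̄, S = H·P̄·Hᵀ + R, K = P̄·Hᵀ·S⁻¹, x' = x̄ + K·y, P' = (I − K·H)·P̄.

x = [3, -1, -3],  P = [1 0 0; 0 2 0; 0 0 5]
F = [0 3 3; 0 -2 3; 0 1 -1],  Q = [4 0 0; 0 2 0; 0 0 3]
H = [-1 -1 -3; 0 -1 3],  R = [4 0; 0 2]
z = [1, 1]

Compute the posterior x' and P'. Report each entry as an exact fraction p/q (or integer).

x' = [-78732/29129, 3505/29129, 11590/29129]
P' = [369374/29129 -144566/29129 -51532/29129; -144566/29129 94858/29129 23624/29129; -51532/29129 23624/29129 11632/29129]

x̄ = F·x = [-12, -7, 2]
P̄ = F·P·Fᵀ + Q = [67 33 -9; 33 55 -19; -9 -19 10]
y = z − H·x̄ = [-12, -12]
S = H·P̄·Hᵀ + R = [114 25; 25 261]
K = P̄·Hᵀ·S⁻¹ = [-17553/29129 -5015/29129; -5291/29129 -11993/29129; -1747/29129 5636/29129]
x' = x̄ + K·y = [-78732/29129, 3505/29129, 11590/29129]
P' = (I − K·H)·P̄ = [369374/29129 -144566/29129 -51532/29129; -144566/29129 94858/29129 23624/29129; -51532/29129 23624/29129 11632/29129]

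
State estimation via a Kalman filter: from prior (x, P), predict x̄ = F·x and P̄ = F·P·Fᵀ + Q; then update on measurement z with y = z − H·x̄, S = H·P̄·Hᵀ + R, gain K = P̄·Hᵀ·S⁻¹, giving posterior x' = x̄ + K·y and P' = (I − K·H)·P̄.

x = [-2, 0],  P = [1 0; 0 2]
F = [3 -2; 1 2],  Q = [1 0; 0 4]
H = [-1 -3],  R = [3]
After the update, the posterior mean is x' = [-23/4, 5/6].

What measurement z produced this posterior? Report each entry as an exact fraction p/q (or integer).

x̄ = F·x = [-6, -2]
P̄ = F·P·Fᵀ + Q = [18 -5; -5 13]
S = H·P̄·Hᵀ + R = [108]
K = P̄·Hᵀ·S⁻¹ = [-1/36; -17/54]
x' − x̄ = [1/4, 17/6] = K·y
y = (KᵀK)⁻¹·Kᵀ·(x' − x̄) = [-9]
z = y + H·x̄ = [-9] + [12] = [3]

z = [3]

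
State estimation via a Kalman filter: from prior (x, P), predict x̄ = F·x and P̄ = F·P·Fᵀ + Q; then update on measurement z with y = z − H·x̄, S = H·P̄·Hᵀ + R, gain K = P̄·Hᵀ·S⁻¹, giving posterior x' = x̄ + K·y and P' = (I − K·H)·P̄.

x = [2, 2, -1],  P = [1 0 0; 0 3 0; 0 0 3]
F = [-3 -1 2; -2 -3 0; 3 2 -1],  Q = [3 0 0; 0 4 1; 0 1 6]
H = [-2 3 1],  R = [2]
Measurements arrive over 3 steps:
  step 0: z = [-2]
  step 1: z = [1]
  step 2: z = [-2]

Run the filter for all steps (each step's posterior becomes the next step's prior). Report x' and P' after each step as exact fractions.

step 0: x̄ = F·x = [-10, -10, 11]
step 0: P̄ = F·P·Fᵀ + Q = [27 15 -21; 15 35 -23; -21 -23 30]
step 0: y = z − H·x̄ = [-3]
step 0: S = H·P̄·Hᵀ + R = [221]
step 0: K = P̄·Hᵀ·S⁻¹ = [-30/221; 4/17; 3/221]
step 0: x' = x̄ + K·y = [-2120/221, -182/17, 2422/221]
step 0: P' = (I − K·H)·P̄ = [5067/221 375/17 -4551/221; 375/17 387/17 -403/17; -4551/221 -403/17 6621/221]
step 1: x̄ = F·x = [13570/221, 11338/221, -13514/221]
step 1: P̄ = F·P·Fᵀ + Q = [182599/221 148758/221 -179936/221; 148758/221 124931/221 -148561/221; -179936/221 -148561/221 180436/221]
step 1: y = z − H·x̄ = [6861/221]
step 1: S = H·P̄·Hᵀ + R = [78935/221]
step 1: K = P̄·Hᵀ·S⁻¹ = [-19772/15787; -71284/78935; 18925/15787]
step 1: x' = x̄ + K·y = [355538/15787, 1836586/78935, -377833/15787]
step 1: P' = (I − K·H)·P̄ = [4199233/15787 4248938/15787 -4387892/15787; 4248938/15787 21629049/78935 -4508067/15787; -4387892/15787 -4508067/15787 4786267/15787]
step 2: x̄ = F·x = [-10947986/78935, -9065138/78935, 10895407/78935]
step 2: P̄ = F·P·Fᵀ + Q = [787459679/78935 647555577/78935 -781445278/78935; 647555577/78935 533898121/78935 -643353244/78935; -781445278/78935 -643353244/78935 776621006/78935]
step 2: y = z − H·x̄ = [-1150767/15787]
step 2: S = H·P̄·Hᵀ + R = [45339081/15787]
step 2: K = P̄·Hᵀ·S⁻¹ = [-82739581/45339081; -67354007/45339081; 81890366/45339081]
step 2: x' = x̄ + K·y = [-428659171/75565135, -495369253/75565135, 481495037/75565135]
step 2: P' = (I − K·H)·P̄ = [93336723262/226695405 94721173646/226695405 -98317470224/226695405; 94721173646/226695405 96512247988/226695405 -100767936742/226695405; -98317470224/226695405 -100767936742/226695405 106487773438/226695405]

step 0: x' = [-2120/221, -182/17, 2422/221], P' = [5067/221 375/17 -4551/221; 375/17 387/17 -403/17; -4551/221 -403/17 6621/221]
step 1: x' = [355538/15787, 1836586/78935, -377833/15787], P' = [4199233/15787 4248938/15787 -4387892/15787; 4248938/15787 21629049/78935 -4508067/15787; -4387892/15787 -4508067/15787 4786267/15787]
step 2: x' = [-428659171/75565135, -495369253/75565135, 481495037/75565135], P' = [93336723262/226695405 94721173646/226695405 -98317470224/226695405; 94721173646/226695405 96512247988/226695405 -100767936742/226695405; -98317470224/226695405 -100767936742/226695405 106487773438/226695405]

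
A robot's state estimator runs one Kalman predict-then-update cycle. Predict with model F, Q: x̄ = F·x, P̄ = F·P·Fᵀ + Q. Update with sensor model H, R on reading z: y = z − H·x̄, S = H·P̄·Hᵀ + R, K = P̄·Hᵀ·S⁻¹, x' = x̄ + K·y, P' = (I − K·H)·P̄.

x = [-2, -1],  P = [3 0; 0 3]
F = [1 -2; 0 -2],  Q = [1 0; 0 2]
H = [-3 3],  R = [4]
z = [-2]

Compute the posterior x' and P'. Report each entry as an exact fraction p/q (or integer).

x̄ = F·x = [0, 2]
P̄ = F·P·Fᵀ + Q = [16 12; 12 14]
y = z − H·x̄ = [-8]
S = H·P̄·Hᵀ + R = [58]
K = P̄·Hᵀ·S⁻¹ = [-6/29; 3/29]
x' = x̄ + K·y = [48/29, 34/29]
P' = (I − K·H)·P̄ = [392/29 384/29; 384/29 388/29]

x' = [48/29, 34/29]
P' = [392/29 384/29; 384/29 388/29]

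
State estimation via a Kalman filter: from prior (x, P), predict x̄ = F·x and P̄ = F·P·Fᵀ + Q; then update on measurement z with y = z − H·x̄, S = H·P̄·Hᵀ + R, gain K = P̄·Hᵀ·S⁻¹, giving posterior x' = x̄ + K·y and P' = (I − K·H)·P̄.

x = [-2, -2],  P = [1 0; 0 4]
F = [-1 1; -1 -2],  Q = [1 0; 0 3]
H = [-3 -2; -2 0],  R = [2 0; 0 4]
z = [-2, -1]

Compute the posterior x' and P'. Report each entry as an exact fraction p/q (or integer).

x̄ = F·x = [0, 6]
P̄ = F·P·Fᵀ + Q = [6 -7; -7 20]
y = z − H·x̄ = [10, -1]
S = H·P̄·Hᵀ + R = [52 8; 8 28]
K = P̄·Hᵀ·S⁻¹ = [-1/87 -37/87; -161/348 55/87]
x' = x̄ + K·y = [9/29, 43/58]
P' = (I − K·H)·P̄ = [74/87 -110/87; -110/87 821/348]

x' = [9/29, 43/58]
P' = [74/87 -110/87; -110/87 821/348]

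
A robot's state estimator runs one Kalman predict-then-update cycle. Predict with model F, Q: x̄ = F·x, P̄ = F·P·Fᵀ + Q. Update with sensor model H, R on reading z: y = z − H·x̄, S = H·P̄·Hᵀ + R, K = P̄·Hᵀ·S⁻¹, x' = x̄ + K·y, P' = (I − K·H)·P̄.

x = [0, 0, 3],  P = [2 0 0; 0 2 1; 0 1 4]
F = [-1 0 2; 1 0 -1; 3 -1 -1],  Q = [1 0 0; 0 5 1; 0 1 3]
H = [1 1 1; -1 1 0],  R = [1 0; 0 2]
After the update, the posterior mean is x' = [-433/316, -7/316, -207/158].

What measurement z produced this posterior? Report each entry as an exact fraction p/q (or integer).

x̄ = F·x = [6, -3, -3]
P̄ = F·P·Fᵀ + Q = [19 -10 -16; -10 11 12; -16 12 29]
S = H·P̄·Hᵀ + R = [32 20; 20 52]
K = P̄·Hᵀ·S⁻¹ = [27/158 -197/316; 16/79 103/316; 185/316 99/316]
x' − x̄ = [-2329/316, 941/316, 267/158] = K·y
y = (KᵀK)⁻¹·Kᵀ·(x' − x̄) = [-3, 11]
z = y + H·x̄ = [-3, 11] + [0, -9] = [-3, 2]

z = [-3, 2]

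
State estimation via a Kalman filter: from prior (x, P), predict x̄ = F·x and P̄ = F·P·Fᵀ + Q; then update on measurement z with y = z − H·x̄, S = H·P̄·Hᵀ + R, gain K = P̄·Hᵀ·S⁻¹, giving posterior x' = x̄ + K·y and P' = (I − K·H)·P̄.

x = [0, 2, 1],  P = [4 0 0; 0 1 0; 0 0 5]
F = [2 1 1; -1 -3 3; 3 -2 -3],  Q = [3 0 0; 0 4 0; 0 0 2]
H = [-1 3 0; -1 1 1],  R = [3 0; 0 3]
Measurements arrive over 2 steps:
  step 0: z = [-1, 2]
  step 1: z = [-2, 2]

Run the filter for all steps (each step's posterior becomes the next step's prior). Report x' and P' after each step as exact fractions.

step 0: x' = [-27701/28561, -18812/28561, 24098/28561], P' = [607656/28561 202353/28561 383064/28561; 202353/28561 76852/28561 118193/28561; 383064/28561 118193/28561 330565/28561]
step 1: x' = [-309087841/165789061, -203383974/165789061, 192123136/165789061], P' = [3043792028/165789061 1025394851/165789061 1477585377/165789061; 1025394851/165789061 400120664/165789061 446966784/165789061; 1477585377/165789061 446966784/165789061 1149569757/165789061]

step 0: x̄ = F·x = [3, -3, -7]
step 0: P̄ = F·P·Fᵀ + Q = [25 4 7; 4 62 -51; 7 -51 87]
step 0: y = z − H·x̄ = [11, 15]
step 0: S = H·P̄·Hᵀ + R = [562 35; 35 53]
step 0: K = P̄·Hᵀ·S⁻¹ = [-199/28561 -7413/28561; 9401/28561 -2436/28561; -9495/28561 21898/28561]
step 0: x' = x̄ + K·y = [-27701/28561, -18812/28561, 24098/28561]
step 0: P' = (I − K·H)·P̄ = [607656/28561 202353/28561 383064/28561; 202353/28561 76852/28561 118193/28561; 383064/28561 118193/28561 330565/28561]
step 1: x̄ = F·x = [-50116/28561, 156431/28561, -117773/28561]
step 1: P̄ = F·P·Fᵀ + Q = [5501778/28561 44676/28561 558027/28561; 44676/28561 1176913/28561 -802065/28561; 558027/28561 -802065/28561 903447/28561]
step 1: y = z − H·x̄ = [-576531/28561, -31652/28561]
step 1: S = H·P̄·Hᵀ + R = [15911622/28561 5889591/28561; 5889591/28561 4858285/28561]
step 1: K = P̄·Hᵀ·S⁻¹ = [32392525/497367183 -180270600/165789061; 174967141/497367183 -59435801/165789061; -45561675/165789061 39650388/165789061]
step 1: x' = x̄ + K·y = [-309087841/165789061, -203383974/165789061, 192123136/165789061]
step 1: P' = (I − K·H)·P̄ = [3043792028/165789061 1025394851/165789061 1477585377/165789061; 1025394851/165789061 400120664/165789061 446966784/165789061; 1477585377/165789061 446966784/165789061 1149569757/165789061]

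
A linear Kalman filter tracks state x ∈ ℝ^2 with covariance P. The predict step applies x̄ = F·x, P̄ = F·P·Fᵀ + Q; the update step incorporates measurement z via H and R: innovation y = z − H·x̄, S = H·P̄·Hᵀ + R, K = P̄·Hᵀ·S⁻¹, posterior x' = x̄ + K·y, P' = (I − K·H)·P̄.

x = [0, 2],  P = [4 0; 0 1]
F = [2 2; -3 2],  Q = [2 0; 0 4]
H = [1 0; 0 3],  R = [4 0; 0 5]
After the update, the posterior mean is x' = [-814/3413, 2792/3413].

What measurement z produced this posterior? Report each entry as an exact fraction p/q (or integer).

x̄ = F·x = [4, 4]
P̄ = F·P·Fᵀ + Q = [22 -20; -20 44]
S = H·P̄·Hᵀ + R = [26 -60; -60 401]
K = P̄·Hᵀ·S⁻¹ = [2611/3413 -120/3413; -50/3413 1116/3413]
x' − x̄ = [-14466/3413, -10860/3413] = K·y
y = (KᵀK)⁻¹·Kᵀ·(x' − x̄) = [-6, -10]
z = y + H·x̄ = [-6, -10] + [4, 12] = [-2, 2]

z = [-2, 2]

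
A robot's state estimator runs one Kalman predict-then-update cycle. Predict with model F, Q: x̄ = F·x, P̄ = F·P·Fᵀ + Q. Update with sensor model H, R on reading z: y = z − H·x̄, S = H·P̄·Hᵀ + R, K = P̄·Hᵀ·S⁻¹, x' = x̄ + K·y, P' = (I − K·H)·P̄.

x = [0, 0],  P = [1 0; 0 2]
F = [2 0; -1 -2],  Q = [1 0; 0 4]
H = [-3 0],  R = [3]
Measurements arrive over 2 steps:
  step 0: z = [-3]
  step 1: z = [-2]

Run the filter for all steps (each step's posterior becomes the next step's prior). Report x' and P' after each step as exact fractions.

step 0: x̄ = F·x = [0, 0]
step 0: P̄ = F·P·Fᵀ + Q = [5 -2; -2 13]
step 0: y = z − H·x̄ = [-3]
step 0: S = H·P̄·Hᵀ + R = [48]
step 0: K = P̄·Hᵀ·S⁻¹ = [-5/16; 1/8]
step 0: x' = x̄ + K·y = [15/16, -3/8]
step 0: P' = (I − K·H)·P̄ = [5/16 -1/8; -1/8 49/4]
step 1: x̄ = F·x = [15/8, -3/16]
step 1: P̄ = F·P·Fᵀ + Q = [9/4 -1/8; -1/8 845/16]
step 1: y = z − H·x̄ = [29/8]
step 1: S = H·P̄·Hᵀ + R = [93/4]
step 1: K = P̄·Hᵀ·S⁻¹ = [-9/31; 1/62]
step 1: x' = x̄ + K·y = [51/62, -4/31]
step 1: P' = (I − K·H)·P̄ = [9/31 -1/62; -1/62 1637/31]

step 0: x' = [15/16, -3/8], P' = [5/16 -1/8; -1/8 49/4]
step 1: x' = [51/62, -4/31], P' = [9/31 -1/62; -1/62 1637/31]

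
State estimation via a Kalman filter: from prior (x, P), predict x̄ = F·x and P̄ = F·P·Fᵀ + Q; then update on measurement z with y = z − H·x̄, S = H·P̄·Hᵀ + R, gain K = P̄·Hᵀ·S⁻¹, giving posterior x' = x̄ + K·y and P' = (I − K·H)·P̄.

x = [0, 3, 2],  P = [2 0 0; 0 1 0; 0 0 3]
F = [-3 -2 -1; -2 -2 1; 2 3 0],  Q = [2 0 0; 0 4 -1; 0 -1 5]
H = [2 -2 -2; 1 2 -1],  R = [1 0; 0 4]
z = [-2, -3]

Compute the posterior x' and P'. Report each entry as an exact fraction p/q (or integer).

x' = [12450/30961, -2992/4423, 66029/30961]
P' = [91642/30961 613/4423 83812/30961; 613/4423 2029/4423 -1065/4423; 83812/30961 -1065/4423 92942/30961]

x̄ = F·x = [-8, -4, 9]
P̄ = F·P·Fᵀ + Q = [27 13 -18; 13 19 -15; -18 -15 22]
y = z − H·x̄ = [24, 22]
S = H·P̄·Hᵀ + R = [193 150; 150 277]
K = P̄·Hᵀ·S⁻¹ = [7078/30961 4103/30961; -702/4423 1434/4423; -3350/30961 -6010/30961]
x' = x̄ + K·y = [12450/30961, -2992/4423, 66029/30961]
P' = (I − K·H)·P̄ = [91642/30961 613/4423 83812/30961; 613/4423 2029/4423 -1065/4423; 83812/30961 -1065/4423 92942/30961]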